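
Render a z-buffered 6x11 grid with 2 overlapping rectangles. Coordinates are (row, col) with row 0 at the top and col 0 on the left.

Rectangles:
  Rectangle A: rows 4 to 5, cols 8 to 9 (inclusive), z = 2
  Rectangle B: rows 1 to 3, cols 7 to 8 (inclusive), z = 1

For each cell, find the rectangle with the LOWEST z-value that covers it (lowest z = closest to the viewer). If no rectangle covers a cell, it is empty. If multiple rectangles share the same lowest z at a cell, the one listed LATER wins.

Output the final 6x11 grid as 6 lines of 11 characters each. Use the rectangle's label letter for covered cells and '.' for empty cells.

...........
.......BB..
.......BB..
.......BB..
........AA.
........AA.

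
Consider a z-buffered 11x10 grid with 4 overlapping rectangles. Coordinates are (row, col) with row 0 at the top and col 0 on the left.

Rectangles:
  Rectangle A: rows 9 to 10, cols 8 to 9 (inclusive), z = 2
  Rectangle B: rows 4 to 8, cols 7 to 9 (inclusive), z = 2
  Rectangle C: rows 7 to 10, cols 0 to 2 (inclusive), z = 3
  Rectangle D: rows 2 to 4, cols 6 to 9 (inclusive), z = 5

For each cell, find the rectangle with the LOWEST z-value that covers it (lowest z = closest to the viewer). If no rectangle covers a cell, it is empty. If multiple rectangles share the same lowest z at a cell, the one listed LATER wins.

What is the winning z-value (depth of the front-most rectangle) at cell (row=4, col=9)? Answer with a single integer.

Check cell (4,9):
  A: rows 9-10 cols 8-9 -> outside (row miss)
  B: rows 4-8 cols 7-9 z=2 -> covers; best now B (z=2)
  C: rows 7-10 cols 0-2 -> outside (row miss)
  D: rows 2-4 cols 6-9 z=5 -> covers; best now B (z=2)
Winner: B at z=2

Answer: 2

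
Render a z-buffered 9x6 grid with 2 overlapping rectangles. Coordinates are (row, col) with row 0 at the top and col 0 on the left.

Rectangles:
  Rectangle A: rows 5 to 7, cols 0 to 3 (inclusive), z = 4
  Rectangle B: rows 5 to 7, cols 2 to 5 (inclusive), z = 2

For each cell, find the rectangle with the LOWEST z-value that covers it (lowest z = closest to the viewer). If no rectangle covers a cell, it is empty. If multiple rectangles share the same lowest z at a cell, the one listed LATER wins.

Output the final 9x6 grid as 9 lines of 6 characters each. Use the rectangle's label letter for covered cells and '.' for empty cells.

......
......
......
......
......
AABBBB
AABBBB
AABBBB
......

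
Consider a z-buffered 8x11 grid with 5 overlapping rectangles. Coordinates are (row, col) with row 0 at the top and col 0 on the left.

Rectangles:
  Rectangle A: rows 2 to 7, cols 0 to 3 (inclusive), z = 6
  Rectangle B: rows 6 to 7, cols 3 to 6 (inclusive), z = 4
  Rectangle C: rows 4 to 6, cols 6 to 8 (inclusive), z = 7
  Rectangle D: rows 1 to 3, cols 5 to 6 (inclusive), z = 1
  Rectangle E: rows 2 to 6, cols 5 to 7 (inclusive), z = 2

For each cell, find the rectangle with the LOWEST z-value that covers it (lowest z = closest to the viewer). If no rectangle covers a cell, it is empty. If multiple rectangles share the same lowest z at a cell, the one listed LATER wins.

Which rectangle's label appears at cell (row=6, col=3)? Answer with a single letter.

Answer: B

Derivation:
Check cell (6,3):
  A: rows 2-7 cols 0-3 z=6 -> covers; best now A (z=6)
  B: rows 6-7 cols 3-6 z=4 -> covers; best now B (z=4)
  C: rows 4-6 cols 6-8 -> outside (col miss)
  D: rows 1-3 cols 5-6 -> outside (row miss)
  E: rows 2-6 cols 5-7 -> outside (col miss)
Winner: B at z=4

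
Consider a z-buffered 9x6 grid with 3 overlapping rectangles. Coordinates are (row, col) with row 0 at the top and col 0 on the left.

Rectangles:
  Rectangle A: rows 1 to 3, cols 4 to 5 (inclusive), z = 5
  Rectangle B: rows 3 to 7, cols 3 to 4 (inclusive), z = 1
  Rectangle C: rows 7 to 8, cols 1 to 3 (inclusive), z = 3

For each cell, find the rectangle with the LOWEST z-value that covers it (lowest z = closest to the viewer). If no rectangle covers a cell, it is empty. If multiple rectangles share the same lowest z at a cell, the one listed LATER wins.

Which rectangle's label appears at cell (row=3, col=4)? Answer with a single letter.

Check cell (3,4):
  A: rows 1-3 cols 4-5 z=5 -> covers; best now A (z=5)
  B: rows 3-7 cols 3-4 z=1 -> covers; best now B (z=1)
  C: rows 7-8 cols 1-3 -> outside (row miss)
Winner: B at z=1

Answer: B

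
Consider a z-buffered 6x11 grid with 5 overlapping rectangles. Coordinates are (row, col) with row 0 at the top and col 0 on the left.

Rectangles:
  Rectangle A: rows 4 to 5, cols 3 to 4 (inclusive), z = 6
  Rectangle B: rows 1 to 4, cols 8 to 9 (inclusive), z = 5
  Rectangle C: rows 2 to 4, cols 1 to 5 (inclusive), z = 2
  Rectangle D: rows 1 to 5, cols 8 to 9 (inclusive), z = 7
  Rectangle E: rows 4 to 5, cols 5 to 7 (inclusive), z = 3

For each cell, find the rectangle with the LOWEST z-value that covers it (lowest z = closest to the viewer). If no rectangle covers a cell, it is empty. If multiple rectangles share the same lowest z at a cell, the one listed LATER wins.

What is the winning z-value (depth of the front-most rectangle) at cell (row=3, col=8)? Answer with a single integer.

Answer: 5

Derivation:
Check cell (3,8):
  A: rows 4-5 cols 3-4 -> outside (row miss)
  B: rows 1-4 cols 8-9 z=5 -> covers; best now B (z=5)
  C: rows 2-4 cols 1-5 -> outside (col miss)
  D: rows 1-5 cols 8-9 z=7 -> covers; best now B (z=5)
  E: rows 4-5 cols 5-7 -> outside (row miss)
Winner: B at z=5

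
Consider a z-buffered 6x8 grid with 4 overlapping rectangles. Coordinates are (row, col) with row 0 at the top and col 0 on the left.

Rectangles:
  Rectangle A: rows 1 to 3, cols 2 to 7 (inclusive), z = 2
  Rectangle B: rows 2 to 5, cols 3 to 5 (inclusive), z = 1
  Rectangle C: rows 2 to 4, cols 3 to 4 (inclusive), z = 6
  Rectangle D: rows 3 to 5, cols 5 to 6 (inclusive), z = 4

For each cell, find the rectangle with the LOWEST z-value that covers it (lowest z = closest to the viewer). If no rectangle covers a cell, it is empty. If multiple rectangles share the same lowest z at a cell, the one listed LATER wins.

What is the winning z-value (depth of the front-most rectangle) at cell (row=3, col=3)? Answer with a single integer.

Answer: 1

Derivation:
Check cell (3,3):
  A: rows 1-3 cols 2-7 z=2 -> covers; best now A (z=2)
  B: rows 2-5 cols 3-5 z=1 -> covers; best now B (z=1)
  C: rows 2-4 cols 3-4 z=6 -> covers; best now B (z=1)
  D: rows 3-5 cols 5-6 -> outside (col miss)
Winner: B at z=1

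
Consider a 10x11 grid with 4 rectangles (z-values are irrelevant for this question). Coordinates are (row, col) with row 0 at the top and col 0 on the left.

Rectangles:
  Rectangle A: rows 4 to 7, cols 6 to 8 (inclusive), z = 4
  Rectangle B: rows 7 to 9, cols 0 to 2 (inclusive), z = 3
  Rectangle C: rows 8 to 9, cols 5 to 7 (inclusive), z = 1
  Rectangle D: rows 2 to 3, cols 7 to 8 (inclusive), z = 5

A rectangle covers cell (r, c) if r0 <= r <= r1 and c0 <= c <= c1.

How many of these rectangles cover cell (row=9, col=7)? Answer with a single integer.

Check cell (9,7):
  A: rows 4-7 cols 6-8 -> outside (row miss)
  B: rows 7-9 cols 0-2 -> outside (col miss)
  C: rows 8-9 cols 5-7 -> covers
  D: rows 2-3 cols 7-8 -> outside (row miss)
Count covering = 1

Answer: 1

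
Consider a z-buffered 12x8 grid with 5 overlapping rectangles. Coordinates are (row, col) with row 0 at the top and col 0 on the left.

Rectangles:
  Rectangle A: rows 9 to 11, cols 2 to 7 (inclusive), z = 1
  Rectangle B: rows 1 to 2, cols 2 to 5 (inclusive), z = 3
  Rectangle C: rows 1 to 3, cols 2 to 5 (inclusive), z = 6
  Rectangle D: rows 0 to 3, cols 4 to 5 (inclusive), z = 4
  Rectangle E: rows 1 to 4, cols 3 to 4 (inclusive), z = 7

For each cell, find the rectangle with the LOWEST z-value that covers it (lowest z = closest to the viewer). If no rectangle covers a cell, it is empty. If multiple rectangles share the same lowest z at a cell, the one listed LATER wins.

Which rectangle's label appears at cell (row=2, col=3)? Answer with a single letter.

Answer: B

Derivation:
Check cell (2,3):
  A: rows 9-11 cols 2-7 -> outside (row miss)
  B: rows 1-2 cols 2-5 z=3 -> covers; best now B (z=3)
  C: rows 1-3 cols 2-5 z=6 -> covers; best now B (z=3)
  D: rows 0-3 cols 4-5 -> outside (col miss)
  E: rows 1-4 cols 3-4 z=7 -> covers; best now B (z=3)
Winner: B at z=3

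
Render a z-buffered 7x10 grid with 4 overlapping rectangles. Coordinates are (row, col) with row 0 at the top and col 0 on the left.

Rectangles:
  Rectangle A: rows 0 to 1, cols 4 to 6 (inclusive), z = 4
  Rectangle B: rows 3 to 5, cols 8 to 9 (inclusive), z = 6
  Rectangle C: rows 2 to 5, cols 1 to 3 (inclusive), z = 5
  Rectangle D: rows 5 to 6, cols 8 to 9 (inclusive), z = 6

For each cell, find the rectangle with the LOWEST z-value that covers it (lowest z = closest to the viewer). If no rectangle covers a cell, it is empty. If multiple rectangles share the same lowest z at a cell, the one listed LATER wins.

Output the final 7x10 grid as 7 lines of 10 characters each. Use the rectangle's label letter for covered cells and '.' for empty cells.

....AAA...
....AAA...
.CCC......
.CCC....BB
.CCC....BB
.CCC....DD
........DD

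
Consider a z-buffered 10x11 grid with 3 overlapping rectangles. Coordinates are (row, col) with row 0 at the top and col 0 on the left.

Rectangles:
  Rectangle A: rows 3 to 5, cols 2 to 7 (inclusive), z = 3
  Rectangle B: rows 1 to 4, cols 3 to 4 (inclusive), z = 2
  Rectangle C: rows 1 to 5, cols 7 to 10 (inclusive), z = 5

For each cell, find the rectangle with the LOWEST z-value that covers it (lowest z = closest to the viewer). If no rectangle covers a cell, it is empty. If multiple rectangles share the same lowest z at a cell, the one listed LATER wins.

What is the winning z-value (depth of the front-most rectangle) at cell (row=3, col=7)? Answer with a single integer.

Answer: 3

Derivation:
Check cell (3,7):
  A: rows 3-5 cols 2-7 z=3 -> covers; best now A (z=3)
  B: rows 1-4 cols 3-4 -> outside (col miss)
  C: rows 1-5 cols 7-10 z=5 -> covers; best now A (z=3)
Winner: A at z=3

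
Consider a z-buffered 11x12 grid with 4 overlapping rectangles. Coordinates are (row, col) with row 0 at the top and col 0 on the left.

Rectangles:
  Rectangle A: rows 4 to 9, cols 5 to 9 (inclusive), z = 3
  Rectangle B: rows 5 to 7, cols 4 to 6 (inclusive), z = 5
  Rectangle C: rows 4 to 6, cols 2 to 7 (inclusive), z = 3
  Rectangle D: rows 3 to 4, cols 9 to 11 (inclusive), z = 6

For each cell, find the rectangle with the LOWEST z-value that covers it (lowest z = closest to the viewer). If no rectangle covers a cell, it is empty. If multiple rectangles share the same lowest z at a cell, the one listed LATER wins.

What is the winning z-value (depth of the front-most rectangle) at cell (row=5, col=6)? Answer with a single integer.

Check cell (5,6):
  A: rows 4-9 cols 5-9 z=3 -> covers; best now A (z=3)
  B: rows 5-7 cols 4-6 z=5 -> covers; best now A (z=3)
  C: rows 4-6 cols 2-7 z=3 -> covers; best now C (z=3)
  D: rows 3-4 cols 9-11 -> outside (row miss)
Winner: C at z=3

Answer: 3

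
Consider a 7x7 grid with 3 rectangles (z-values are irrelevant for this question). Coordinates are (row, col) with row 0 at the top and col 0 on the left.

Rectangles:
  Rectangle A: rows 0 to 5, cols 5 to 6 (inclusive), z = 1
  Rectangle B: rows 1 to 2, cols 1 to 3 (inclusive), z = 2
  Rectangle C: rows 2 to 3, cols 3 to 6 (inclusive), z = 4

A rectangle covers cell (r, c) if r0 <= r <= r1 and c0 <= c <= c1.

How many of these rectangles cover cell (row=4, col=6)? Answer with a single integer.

Answer: 1

Derivation:
Check cell (4,6):
  A: rows 0-5 cols 5-6 -> covers
  B: rows 1-2 cols 1-3 -> outside (row miss)
  C: rows 2-3 cols 3-6 -> outside (row miss)
Count covering = 1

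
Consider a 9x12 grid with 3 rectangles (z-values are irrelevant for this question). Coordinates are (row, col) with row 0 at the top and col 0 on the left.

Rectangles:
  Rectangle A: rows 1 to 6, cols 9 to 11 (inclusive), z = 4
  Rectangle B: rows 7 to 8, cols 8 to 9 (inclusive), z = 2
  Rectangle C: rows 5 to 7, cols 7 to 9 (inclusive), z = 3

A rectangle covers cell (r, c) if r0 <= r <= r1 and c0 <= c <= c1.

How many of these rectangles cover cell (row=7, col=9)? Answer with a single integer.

Check cell (7,9):
  A: rows 1-6 cols 9-11 -> outside (row miss)
  B: rows 7-8 cols 8-9 -> covers
  C: rows 5-7 cols 7-9 -> covers
Count covering = 2

Answer: 2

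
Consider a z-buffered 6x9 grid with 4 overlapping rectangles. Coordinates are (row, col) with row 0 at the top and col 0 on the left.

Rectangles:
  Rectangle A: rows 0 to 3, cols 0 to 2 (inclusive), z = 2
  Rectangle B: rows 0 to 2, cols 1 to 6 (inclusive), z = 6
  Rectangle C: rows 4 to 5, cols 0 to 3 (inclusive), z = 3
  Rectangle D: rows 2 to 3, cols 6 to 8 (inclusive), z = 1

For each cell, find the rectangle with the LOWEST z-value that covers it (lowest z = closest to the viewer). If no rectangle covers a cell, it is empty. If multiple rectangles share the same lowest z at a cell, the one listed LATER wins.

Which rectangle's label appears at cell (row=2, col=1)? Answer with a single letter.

Check cell (2,1):
  A: rows 0-3 cols 0-2 z=2 -> covers; best now A (z=2)
  B: rows 0-2 cols 1-6 z=6 -> covers; best now A (z=2)
  C: rows 4-5 cols 0-3 -> outside (row miss)
  D: rows 2-3 cols 6-8 -> outside (col miss)
Winner: A at z=2

Answer: A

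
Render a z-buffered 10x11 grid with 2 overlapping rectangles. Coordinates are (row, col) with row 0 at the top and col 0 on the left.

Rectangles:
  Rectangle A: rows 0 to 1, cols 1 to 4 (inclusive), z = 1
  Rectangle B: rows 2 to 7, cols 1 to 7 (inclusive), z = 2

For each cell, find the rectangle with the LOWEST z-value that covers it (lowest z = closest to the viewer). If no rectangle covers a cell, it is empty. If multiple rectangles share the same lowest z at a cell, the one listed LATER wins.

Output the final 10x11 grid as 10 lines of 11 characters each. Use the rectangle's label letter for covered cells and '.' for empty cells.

.AAAA......
.AAAA......
.BBBBBBB...
.BBBBBBB...
.BBBBBBB...
.BBBBBBB...
.BBBBBBB...
.BBBBBBB...
...........
...........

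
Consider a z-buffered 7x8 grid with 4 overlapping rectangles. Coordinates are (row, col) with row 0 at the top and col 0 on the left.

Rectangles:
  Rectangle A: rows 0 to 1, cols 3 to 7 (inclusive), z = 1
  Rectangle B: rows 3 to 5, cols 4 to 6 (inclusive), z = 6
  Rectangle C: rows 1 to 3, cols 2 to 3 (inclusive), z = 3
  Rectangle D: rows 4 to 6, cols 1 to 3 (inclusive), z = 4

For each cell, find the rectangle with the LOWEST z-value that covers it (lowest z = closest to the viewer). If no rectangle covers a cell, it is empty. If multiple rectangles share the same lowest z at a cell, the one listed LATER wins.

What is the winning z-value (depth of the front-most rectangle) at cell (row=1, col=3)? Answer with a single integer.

Answer: 1

Derivation:
Check cell (1,3):
  A: rows 0-1 cols 3-7 z=1 -> covers; best now A (z=1)
  B: rows 3-5 cols 4-6 -> outside (row miss)
  C: rows 1-3 cols 2-3 z=3 -> covers; best now A (z=1)
  D: rows 4-6 cols 1-3 -> outside (row miss)
Winner: A at z=1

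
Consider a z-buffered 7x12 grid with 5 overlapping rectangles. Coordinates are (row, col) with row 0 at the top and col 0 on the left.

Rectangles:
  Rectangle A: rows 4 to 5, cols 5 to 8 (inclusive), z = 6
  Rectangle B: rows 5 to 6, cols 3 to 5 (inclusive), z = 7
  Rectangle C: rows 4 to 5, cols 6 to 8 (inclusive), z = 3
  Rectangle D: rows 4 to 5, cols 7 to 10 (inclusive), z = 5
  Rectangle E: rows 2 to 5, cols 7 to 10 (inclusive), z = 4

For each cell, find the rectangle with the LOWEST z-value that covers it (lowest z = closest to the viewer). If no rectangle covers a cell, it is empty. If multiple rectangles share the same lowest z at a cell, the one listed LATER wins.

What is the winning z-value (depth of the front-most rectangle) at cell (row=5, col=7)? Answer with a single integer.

Check cell (5,7):
  A: rows 4-5 cols 5-8 z=6 -> covers; best now A (z=6)
  B: rows 5-6 cols 3-5 -> outside (col miss)
  C: rows 4-5 cols 6-8 z=3 -> covers; best now C (z=3)
  D: rows 4-5 cols 7-10 z=5 -> covers; best now C (z=3)
  E: rows 2-5 cols 7-10 z=4 -> covers; best now C (z=3)
Winner: C at z=3

Answer: 3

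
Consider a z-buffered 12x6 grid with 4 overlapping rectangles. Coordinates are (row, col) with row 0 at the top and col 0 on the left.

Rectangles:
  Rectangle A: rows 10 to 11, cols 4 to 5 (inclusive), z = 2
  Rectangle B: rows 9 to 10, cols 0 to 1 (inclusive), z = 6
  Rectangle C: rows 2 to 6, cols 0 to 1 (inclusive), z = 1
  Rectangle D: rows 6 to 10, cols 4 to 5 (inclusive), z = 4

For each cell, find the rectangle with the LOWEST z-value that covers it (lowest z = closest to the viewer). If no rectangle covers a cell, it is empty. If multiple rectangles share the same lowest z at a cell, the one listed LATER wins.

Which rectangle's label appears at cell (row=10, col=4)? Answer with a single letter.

Check cell (10,4):
  A: rows 10-11 cols 4-5 z=2 -> covers; best now A (z=2)
  B: rows 9-10 cols 0-1 -> outside (col miss)
  C: rows 2-6 cols 0-1 -> outside (row miss)
  D: rows 6-10 cols 4-5 z=4 -> covers; best now A (z=2)
Winner: A at z=2

Answer: A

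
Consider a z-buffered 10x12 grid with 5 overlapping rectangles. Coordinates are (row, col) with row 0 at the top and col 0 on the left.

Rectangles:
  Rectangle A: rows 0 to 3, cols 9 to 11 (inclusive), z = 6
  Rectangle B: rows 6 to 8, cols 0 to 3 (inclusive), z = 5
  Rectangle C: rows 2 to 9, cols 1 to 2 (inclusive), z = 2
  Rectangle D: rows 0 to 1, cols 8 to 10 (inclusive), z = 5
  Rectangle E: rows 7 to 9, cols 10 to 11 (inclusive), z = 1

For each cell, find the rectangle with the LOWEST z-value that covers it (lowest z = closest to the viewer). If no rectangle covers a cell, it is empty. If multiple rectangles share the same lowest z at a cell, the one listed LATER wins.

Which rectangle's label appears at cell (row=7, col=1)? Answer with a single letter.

Check cell (7,1):
  A: rows 0-3 cols 9-11 -> outside (row miss)
  B: rows 6-8 cols 0-3 z=5 -> covers; best now B (z=5)
  C: rows 2-9 cols 1-2 z=2 -> covers; best now C (z=2)
  D: rows 0-1 cols 8-10 -> outside (row miss)
  E: rows 7-9 cols 10-11 -> outside (col miss)
Winner: C at z=2

Answer: C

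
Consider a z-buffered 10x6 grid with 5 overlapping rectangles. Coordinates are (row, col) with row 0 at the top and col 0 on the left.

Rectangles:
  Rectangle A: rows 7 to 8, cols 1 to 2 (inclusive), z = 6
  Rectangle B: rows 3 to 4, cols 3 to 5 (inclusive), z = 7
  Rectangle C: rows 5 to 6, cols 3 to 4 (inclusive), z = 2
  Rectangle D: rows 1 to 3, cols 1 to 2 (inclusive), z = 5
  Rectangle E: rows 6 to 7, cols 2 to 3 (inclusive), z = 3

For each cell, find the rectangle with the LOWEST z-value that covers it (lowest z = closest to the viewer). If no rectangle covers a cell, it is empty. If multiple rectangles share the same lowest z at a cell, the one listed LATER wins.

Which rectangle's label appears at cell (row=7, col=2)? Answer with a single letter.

Check cell (7,2):
  A: rows 7-8 cols 1-2 z=6 -> covers; best now A (z=6)
  B: rows 3-4 cols 3-5 -> outside (row miss)
  C: rows 5-6 cols 3-4 -> outside (row miss)
  D: rows 1-3 cols 1-2 -> outside (row miss)
  E: rows 6-7 cols 2-3 z=3 -> covers; best now E (z=3)
Winner: E at z=3

Answer: E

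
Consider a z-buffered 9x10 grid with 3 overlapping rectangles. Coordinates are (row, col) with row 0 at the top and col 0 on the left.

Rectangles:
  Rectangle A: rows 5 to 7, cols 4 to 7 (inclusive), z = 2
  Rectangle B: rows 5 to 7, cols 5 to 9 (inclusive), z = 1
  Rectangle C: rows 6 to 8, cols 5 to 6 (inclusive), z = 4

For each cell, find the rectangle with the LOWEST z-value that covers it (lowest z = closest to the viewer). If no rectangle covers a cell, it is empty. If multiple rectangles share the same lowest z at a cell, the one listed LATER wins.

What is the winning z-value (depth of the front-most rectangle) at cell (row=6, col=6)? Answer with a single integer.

Answer: 1

Derivation:
Check cell (6,6):
  A: rows 5-7 cols 4-7 z=2 -> covers; best now A (z=2)
  B: rows 5-7 cols 5-9 z=1 -> covers; best now B (z=1)
  C: rows 6-8 cols 5-6 z=4 -> covers; best now B (z=1)
Winner: B at z=1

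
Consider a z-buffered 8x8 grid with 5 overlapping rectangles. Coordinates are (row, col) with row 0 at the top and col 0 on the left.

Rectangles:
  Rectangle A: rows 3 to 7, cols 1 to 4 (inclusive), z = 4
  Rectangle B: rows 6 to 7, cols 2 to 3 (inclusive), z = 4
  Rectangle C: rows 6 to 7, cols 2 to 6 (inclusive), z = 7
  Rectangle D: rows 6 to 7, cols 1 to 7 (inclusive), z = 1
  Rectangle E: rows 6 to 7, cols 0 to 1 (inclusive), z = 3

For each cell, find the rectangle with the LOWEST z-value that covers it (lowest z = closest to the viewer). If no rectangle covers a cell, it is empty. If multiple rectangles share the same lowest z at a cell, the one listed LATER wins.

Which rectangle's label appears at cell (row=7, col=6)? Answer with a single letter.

Answer: D

Derivation:
Check cell (7,6):
  A: rows 3-7 cols 1-4 -> outside (col miss)
  B: rows 6-7 cols 2-3 -> outside (col miss)
  C: rows 6-7 cols 2-6 z=7 -> covers; best now C (z=7)
  D: rows 6-7 cols 1-7 z=1 -> covers; best now D (z=1)
  E: rows 6-7 cols 0-1 -> outside (col miss)
Winner: D at z=1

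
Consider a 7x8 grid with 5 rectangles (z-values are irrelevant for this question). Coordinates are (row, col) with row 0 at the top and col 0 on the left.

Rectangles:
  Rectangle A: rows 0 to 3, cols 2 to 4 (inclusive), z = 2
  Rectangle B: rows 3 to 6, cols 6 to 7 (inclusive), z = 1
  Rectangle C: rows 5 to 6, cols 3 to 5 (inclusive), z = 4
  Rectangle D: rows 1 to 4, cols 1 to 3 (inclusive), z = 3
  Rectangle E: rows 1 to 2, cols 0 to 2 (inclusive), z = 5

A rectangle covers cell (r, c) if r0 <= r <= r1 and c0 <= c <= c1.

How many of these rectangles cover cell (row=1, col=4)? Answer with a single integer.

Check cell (1,4):
  A: rows 0-3 cols 2-4 -> covers
  B: rows 3-6 cols 6-7 -> outside (row miss)
  C: rows 5-6 cols 3-5 -> outside (row miss)
  D: rows 1-4 cols 1-3 -> outside (col miss)
  E: rows 1-2 cols 0-2 -> outside (col miss)
Count covering = 1

Answer: 1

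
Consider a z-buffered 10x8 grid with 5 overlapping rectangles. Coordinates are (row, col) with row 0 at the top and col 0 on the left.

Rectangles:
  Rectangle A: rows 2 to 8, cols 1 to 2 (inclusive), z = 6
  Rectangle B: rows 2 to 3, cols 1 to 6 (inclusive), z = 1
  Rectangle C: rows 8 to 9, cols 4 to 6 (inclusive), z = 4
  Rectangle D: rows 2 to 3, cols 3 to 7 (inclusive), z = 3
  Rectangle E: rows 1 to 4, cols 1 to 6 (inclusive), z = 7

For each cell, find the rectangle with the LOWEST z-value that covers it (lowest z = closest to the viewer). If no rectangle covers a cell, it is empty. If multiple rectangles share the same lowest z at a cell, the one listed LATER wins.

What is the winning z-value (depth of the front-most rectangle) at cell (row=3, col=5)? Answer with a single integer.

Answer: 1

Derivation:
Check cell (3,5):
  A: rows 2-8 cols 1-2 -> outside (col miss)
  B: rows 2-3 cols 1-6 z=1 -> covers; best now B (z=1)
  C: rows 8-9 cols 4-6 -> outside (row miss)
  D: rows 2-3 cols 3-7 z=3 -> covers; best now B (z=1)
  E: rows 1-4 cols 1-6 z=7 -> covers; best now B (z=1)
Winner: B at z=1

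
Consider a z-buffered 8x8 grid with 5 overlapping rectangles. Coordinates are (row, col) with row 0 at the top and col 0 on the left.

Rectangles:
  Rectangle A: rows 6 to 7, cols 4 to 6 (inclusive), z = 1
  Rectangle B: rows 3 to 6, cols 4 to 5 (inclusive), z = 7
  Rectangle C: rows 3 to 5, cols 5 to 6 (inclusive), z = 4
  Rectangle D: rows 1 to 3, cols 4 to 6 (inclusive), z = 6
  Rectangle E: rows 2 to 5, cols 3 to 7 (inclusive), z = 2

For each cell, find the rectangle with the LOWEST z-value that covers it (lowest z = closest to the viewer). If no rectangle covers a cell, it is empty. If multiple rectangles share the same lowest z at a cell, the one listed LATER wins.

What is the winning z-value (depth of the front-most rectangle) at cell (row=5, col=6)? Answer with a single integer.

Answer: 2

Derivation:
Check cell (5,6):
  A: rows 6-7 cols 4-6 -> outside (row miss)
  B: rows 3-6 cols 4-5 -> outside (col miss)
  C: rows 3-5 cols 5-6 z=4 -> covers; best now C (z=4)
  D: rows 1-3 cols 4-6 -> outside (row miss)
  E: rows 2-5 cols 3-7 z=2 -> covers; best now E (z=2)
Winner: E at z=2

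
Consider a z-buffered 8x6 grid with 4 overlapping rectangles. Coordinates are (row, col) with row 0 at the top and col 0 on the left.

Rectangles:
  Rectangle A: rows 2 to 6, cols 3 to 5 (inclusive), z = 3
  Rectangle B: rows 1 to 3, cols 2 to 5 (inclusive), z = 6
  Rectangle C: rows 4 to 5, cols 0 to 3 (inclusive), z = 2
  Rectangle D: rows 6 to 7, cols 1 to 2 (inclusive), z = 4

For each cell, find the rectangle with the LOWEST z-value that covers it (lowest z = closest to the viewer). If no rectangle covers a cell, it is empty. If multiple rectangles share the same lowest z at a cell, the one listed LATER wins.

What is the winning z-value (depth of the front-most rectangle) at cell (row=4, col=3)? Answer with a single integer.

Answer: 2

Derivation:
Check cell (4,3):
  A: rows 2-6 cols 3-5 z=3 -> covers; best now A (z=3)
  B: rows 1-3 cols 2-5 -> outside (row miss)
  C: rows 4-5 cols 0-3 z=2 -> covers; best now C (z=2)
  D: rows 6-7 cols 1-2 -> outside (row miss)
Winner: C at z=2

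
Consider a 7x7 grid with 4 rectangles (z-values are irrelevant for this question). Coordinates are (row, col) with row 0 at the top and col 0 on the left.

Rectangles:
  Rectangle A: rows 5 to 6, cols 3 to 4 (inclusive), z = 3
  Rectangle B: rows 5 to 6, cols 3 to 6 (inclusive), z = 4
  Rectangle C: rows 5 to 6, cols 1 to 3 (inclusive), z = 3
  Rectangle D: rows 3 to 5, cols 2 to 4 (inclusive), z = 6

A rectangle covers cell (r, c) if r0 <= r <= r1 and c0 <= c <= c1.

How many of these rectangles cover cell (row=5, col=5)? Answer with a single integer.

Answer: 1

Derivation:
Check cell (5,5):
  A: rows 5-6 cols 3-4 -> outside (col miss)
  B: rows 5-6 cols 3-6 -> covers
  C: rows 5-6 cols 1-3 -> outside (col miss)
  D: rows 3-5 cols 2-4 -> outside (col miss)
Count covering = 1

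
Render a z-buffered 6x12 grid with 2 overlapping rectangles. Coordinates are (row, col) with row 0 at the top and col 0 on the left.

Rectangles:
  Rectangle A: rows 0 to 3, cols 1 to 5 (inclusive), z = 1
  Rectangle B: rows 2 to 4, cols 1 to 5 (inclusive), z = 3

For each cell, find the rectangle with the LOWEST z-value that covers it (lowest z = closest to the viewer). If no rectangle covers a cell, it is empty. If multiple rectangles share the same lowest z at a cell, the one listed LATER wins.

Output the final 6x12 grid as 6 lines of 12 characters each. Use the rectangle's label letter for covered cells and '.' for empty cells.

.AAAAA......
.AAAAA......
.AAAAA......
.AAAAA......
.BBBBB......
............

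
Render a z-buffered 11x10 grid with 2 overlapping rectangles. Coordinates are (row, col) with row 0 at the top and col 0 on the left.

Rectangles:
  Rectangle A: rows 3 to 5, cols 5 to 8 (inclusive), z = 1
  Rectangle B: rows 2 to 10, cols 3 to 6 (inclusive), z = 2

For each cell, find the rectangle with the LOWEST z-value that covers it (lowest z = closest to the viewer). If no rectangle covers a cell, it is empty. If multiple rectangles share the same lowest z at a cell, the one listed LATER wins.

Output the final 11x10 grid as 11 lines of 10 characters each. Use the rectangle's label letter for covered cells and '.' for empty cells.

..........
..........
...BBBB...
...BBAAAA.
...BBAAAA.
...BBAAAA.
...BBBB...
...BBBB...
...BBBB...
...BBBB...
...BBBB...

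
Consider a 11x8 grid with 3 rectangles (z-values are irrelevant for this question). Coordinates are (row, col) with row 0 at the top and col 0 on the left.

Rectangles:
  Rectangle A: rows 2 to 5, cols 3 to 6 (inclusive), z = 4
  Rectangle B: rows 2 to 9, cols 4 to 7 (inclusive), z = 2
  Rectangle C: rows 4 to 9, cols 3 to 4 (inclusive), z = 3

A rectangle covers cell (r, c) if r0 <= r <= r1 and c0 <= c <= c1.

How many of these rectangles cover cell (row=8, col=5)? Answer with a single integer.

Check cell (8,5):
  A: rows 2-5 cols 3-6 -> outside (row miss)
  B: rows 2-9 cols 4-7 -> covers
  C: rows 4-9 cols 3-4 -> outside (col miss)
Count covering = 1

Answer: 1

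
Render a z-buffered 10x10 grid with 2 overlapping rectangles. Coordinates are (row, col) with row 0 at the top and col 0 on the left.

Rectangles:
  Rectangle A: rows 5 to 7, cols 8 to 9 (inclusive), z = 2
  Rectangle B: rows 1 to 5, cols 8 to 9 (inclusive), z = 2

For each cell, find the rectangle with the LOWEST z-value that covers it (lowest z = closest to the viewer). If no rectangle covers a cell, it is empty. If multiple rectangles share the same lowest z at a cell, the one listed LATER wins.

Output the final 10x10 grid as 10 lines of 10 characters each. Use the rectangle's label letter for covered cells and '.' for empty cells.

..........
........BB
........BB
........BB
........BB
........BB
........AA
........AA
..........
..........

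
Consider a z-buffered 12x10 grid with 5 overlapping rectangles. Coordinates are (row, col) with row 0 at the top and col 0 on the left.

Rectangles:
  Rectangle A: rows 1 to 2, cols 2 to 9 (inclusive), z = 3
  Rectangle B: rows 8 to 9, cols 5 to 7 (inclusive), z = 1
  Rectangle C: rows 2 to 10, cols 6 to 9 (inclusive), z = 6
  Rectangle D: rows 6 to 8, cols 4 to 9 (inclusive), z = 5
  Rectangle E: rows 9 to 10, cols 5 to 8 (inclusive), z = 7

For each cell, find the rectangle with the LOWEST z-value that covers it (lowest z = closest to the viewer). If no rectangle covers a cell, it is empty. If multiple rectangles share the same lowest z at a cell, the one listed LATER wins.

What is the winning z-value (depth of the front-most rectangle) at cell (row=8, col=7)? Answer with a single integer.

Answer: 1

Derivation:
Check cell (8,7):
  A: rows 1-2 cols 2-9 -> outside (row miss)
  B: rows 8-9 cols 5-7 z=1 -> covers; best now B (z=1)
  C: rows 2-10 cols 6-9 z=6 -> covers; best now B (z=1)
  D: rows 6-8 cols 4-9 z=5 -> covers; best now B (z=1)
  E: rows 9-10 cols 5-8 -> outside (row miss)
Winner: B at z=1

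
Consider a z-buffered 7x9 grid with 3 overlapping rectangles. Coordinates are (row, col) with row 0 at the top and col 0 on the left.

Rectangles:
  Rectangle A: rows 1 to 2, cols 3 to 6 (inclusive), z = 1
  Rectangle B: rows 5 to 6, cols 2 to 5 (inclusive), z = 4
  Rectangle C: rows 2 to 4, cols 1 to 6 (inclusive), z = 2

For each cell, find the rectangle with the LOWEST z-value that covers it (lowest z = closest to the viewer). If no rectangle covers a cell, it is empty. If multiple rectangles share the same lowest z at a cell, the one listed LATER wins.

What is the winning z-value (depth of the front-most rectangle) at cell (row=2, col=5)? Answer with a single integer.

Check cell (2,5):
  A: rows 1-2 cols 3-6 z=1 -> covers; best now A (z=1)
  B: rows 5-6 cols 2-5 -> outside (row miss)
  C: rows 2-4 cols 1-6 z=2 -> covers; best now A (z=1)
Winner: A at z=1

Answer: 1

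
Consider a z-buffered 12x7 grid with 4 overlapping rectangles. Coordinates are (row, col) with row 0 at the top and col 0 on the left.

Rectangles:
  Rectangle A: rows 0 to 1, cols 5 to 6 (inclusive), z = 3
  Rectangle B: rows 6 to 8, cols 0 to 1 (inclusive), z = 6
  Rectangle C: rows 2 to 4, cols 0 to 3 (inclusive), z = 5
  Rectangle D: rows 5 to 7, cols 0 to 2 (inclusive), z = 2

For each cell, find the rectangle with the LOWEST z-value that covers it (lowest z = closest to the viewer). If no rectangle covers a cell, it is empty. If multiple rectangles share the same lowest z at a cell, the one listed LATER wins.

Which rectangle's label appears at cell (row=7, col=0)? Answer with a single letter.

Answer: D

Derivation:
Check cell (7,0):
  A: rows 0-1 cols 5-6 -> outside (row miss)
  B: rows 6-8 cols 0-1 z=6 -> covers; best now B (z=6)
  C: rows 2-4 cols 0-3 -> outside (row miss)
  D: rows 5-7 cols 0-2 z=2 -> covers; best now D (z=2)
Winner: D at z=2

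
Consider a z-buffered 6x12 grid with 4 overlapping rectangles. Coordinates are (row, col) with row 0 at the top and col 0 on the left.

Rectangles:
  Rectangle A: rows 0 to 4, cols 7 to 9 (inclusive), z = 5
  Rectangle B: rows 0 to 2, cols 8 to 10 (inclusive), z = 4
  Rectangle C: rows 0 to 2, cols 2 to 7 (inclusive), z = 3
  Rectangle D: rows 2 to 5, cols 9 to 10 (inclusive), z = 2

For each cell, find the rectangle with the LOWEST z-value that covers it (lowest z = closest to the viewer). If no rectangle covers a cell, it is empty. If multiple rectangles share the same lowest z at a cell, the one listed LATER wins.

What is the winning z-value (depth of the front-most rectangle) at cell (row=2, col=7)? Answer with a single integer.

Answer: 3

Derivation:
Check cell (2,7):
  A: rows 0-4 cols 7-9 z=5 -> covers; best now A (z=5)
  B: rows 0-2 cols 8-10 -> outside (col miss)
  C: rows 0-2 cols 2-7 z=3 -> covers; best now C (z=3)
  D: rows 2-5 cols 9-10 -> outside (col miss)
Winner: C at z=3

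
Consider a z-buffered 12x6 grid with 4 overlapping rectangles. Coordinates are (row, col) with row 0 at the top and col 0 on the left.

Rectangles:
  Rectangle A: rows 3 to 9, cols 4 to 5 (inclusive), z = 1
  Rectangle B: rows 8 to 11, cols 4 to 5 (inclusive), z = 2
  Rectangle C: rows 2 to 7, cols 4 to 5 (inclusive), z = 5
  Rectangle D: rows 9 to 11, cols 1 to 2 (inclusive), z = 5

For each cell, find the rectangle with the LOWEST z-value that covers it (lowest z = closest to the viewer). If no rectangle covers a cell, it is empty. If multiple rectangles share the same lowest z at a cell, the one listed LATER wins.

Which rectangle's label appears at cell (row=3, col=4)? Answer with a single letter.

Check cell (3,4):
  A: rows 3-9 cols 4-5 z=1 -> covers; best now A (z=1)
  B: rows 8-11 cols 4-5 -> outside (row miss)
  C: rows 2-7 cols 4-5 z=5 -> covers; best now A (z=1)
  D: rows 9-11 cols 1-2 -> outside (row miss)
Winner: A at z=1

Answer: A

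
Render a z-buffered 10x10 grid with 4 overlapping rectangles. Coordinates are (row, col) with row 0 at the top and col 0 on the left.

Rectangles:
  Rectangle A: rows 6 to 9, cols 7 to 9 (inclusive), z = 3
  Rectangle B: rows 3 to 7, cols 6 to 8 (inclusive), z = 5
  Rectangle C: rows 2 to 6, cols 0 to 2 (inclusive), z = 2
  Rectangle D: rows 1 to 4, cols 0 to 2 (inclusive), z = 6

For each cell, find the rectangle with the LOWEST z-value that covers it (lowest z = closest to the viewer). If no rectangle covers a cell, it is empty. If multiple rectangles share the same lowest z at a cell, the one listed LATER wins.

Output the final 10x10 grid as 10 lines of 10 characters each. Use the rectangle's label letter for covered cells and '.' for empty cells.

..........
DDD.......
CCC.......
CCC...BBB.
CCC...BBB.
CCC...BBB.
CCC...BAAA
......BAAA
.......AAA
.......AAA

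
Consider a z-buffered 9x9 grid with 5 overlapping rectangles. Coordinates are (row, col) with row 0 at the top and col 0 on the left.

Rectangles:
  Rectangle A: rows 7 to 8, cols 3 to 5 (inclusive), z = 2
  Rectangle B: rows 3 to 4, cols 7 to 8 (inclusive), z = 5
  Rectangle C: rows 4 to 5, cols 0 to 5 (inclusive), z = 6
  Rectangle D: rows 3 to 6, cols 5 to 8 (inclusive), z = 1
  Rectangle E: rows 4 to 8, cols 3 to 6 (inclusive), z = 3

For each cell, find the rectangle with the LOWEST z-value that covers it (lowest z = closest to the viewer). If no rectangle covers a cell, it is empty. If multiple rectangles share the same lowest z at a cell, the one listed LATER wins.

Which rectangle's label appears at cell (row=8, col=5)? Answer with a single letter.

Check cell (8,5):
  A: rows 7-8 cols 3-5 z=2 -> covers; best now A (z=2)
  B: rows 3-4 cols 7-8 -> outside (row miss)
  C: rows 4-5 cols 0-5 -> outside (row miss)
  D: rows 3-6 cols 5-8 -> outside (row miss)
  E: rows 4-8 cols 3-6 z=3 -> covers; best now A (z=2)
Winner: A at z=2

Answer: A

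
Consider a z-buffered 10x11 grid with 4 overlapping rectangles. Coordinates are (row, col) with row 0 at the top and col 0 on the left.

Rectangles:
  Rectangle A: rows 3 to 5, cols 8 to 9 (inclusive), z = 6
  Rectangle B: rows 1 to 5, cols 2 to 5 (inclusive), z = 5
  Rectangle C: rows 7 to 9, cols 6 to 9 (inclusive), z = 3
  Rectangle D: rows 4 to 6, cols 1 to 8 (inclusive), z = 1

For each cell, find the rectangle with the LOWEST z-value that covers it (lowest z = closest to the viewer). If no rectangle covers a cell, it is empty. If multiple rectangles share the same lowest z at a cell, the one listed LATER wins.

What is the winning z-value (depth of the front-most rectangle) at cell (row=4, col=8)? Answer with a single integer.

Answer: 1

Derivation:
Check cell (4,8):
  A: rows 3-5 cols 8-9 z=6 -> covers; best now A (z=6)
  B: rows 1-5 cols 2-5 -> outside (col miss)
  C: rows 7-9 cols 6-9 -> outside (row miss)
  D: rows 4-6 cols 1-8 z=1 -> covers; best now D (z=1)
Winner: D at z=1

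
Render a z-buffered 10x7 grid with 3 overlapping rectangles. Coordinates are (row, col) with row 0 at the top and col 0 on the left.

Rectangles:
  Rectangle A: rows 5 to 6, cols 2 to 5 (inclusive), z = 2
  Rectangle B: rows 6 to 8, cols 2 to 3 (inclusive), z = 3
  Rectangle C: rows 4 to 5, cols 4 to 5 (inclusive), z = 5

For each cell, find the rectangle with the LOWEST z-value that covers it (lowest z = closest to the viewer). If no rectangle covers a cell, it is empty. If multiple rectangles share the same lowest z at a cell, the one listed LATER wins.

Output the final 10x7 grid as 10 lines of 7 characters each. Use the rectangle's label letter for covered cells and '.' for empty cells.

.......
.......
.......
.......
....CC.
..AAAA.
..AAAA.
..BB...
..BB...
.......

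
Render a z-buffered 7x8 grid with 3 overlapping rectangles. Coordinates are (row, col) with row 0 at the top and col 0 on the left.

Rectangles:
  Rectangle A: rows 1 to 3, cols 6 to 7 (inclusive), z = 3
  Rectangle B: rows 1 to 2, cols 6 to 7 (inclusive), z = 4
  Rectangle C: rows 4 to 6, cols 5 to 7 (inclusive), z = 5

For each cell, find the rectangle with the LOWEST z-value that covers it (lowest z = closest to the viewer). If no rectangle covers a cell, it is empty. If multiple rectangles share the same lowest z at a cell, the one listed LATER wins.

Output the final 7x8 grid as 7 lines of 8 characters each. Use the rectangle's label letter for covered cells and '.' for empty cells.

........
......AA
......AA
......AA
.....CCC
.....CCC
.....CCC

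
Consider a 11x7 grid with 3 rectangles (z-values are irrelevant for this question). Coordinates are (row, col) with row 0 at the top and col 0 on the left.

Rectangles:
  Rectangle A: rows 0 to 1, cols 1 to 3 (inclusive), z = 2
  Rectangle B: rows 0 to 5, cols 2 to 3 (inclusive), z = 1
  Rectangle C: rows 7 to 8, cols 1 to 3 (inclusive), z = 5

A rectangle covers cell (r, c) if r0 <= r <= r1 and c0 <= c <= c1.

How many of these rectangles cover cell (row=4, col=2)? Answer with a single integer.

Check cell (4,2):
  A: rows 0-1 cols 1-3 -> outside (row miss)
  B: rows 0-5 cols 2-3 -> covers
  C: rows 7-8 cols 1-3 -> outside (row miss)
Count covering = 1

Answer: 1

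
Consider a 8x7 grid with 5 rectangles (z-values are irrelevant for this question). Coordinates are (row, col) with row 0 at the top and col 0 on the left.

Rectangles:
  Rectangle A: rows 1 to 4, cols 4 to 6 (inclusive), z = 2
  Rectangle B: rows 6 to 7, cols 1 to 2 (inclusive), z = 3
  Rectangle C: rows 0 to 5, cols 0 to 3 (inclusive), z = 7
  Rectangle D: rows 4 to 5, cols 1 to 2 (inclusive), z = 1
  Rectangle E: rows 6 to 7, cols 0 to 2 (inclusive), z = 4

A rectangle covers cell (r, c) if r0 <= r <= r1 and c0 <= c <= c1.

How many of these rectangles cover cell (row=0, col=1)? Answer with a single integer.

Answer: 1

Derivation:
Check cell (0,1):
  A: rows 1-4 cols 4-6 -> outside (row miss)
  B: rows 6-7 cols 1-2 -> outside (row miss)
  C: rows 0-5 cols 0-3 -> covers
  D: rows 4-5 cols 1-2 -> outside (row miss)
  E: rows 6-7 cols 0-2 -> outside (row miss)
Count covering = 1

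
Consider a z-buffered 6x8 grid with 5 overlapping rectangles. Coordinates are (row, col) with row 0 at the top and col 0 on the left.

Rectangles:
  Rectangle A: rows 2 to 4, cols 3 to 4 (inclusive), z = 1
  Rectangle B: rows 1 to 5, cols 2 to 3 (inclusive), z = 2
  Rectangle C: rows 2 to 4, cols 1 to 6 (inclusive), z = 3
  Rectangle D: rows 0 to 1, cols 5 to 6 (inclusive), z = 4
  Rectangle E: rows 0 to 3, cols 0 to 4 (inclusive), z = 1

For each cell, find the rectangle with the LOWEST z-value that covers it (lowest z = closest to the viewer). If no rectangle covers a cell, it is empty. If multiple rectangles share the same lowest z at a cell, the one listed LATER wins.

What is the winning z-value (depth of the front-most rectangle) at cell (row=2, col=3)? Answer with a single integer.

Check cell (2,3):
  A: rows 2-4 cols 3-4 z=1 -> covers; best now A (z=1)
  B: rows 1-5 cols 2-3 z=2 -> covers; best now A (z=1)
  C: rows 2-4 cols 1-6 z=3 -> covers; best now A (z=1)
  D: rows 0-1 cols 5-6 -> outside (row miss)
  E: rows 0-3 cols 0-4 z=1 -> covers; best now E (z=1)
Winner: E at z=1

Answer: 1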